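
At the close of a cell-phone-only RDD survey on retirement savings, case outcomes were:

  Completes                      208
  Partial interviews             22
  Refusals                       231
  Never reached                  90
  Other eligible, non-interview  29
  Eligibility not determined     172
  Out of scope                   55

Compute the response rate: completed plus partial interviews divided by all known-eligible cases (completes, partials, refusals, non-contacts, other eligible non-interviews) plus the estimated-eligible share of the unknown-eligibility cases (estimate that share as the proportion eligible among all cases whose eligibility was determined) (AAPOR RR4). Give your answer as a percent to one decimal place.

31.2%

Num → 208 + 22 = 230
Determined eligible → 208 + 22 + 231 + 90 + 29 = 580
e = 580 / (580 + 55) = 580 / 635 = 0.9134
Eligible share of unknowns → 0.9134 × 172 = 157.10
Denominator → 580 + 157.10 = 737.10
RR4 = 230 / 737.10 = 0.3120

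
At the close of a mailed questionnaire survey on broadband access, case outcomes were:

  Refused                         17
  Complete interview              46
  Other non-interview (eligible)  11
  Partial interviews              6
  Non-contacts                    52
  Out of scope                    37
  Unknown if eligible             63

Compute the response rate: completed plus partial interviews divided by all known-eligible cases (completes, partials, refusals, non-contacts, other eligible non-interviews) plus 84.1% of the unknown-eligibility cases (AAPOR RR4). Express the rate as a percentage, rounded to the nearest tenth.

28.1%

Top = 46 + 6 = 52
Determined eligible = 46 + 6 + 17 + 52 + 11 = 132
Estimated eligible among unknowns = 0.8410 × 63 = 52.98
Denominator = 132 + 52.98 = 184.98
RR4 = 52 / 184.98 = 0.2811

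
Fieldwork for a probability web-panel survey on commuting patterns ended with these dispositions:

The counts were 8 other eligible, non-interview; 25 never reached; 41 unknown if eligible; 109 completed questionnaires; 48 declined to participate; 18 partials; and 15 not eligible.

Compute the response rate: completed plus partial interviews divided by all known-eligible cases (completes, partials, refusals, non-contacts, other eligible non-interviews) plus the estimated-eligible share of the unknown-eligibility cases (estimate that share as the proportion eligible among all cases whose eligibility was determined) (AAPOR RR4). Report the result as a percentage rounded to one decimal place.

Num = 109 + 18 = 127
Eligible (known) = 109 + 18 + 48 + 25 + 8 = 208
e = 208 / (208 + 15) = 208 / 223 = 0.9327
Eligible share of unknowns = 0.9327 × 41 = 38.24
Base = 208 + 38.24 = 246.24
RR4 = 127 / 246.24 = 0.5158

51.6%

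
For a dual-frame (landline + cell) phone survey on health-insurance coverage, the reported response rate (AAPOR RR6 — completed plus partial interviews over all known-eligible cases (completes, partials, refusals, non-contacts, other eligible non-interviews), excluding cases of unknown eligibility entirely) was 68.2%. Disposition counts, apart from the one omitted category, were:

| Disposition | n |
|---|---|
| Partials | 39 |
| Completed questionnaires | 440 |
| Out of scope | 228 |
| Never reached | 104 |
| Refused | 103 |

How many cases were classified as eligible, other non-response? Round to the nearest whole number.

Top: 440 + 39 = 479
RR6 = 479 / D = 0.682
D = 479 / 0.682 = 702.3
Rest of base = 686
eligible, other non-response = 702.3 − 686 ≈ 16

16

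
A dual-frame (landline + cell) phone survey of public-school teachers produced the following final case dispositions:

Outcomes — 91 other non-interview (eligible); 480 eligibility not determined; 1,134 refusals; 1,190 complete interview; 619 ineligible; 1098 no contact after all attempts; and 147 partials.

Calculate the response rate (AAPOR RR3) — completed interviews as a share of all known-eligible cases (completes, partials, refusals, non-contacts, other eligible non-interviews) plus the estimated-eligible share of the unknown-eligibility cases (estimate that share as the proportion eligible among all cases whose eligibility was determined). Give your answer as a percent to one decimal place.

29.2%

Num = 1190
Eligible (known) = 1190 + 147 + 1134 + 1098 + 91 = 3660
e = 3660 / (3660 + 619) = 3660 / 4279 = 0.8553
Estimated eligible among unknowns = 0.8553 × 480 = 410.54
Denominator = 3660 + 410.54 = 4070.54
RR3 = 1190 / 4070.54 = 0.2923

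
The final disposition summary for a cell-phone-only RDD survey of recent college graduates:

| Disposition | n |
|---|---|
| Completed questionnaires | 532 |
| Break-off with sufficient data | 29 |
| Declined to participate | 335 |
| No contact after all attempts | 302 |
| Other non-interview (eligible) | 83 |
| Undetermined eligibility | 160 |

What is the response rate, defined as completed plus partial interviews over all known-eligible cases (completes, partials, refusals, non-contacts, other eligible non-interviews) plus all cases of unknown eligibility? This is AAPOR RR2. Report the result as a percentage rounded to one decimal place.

Numerator = 532 + 29 = 561
Base = 532 + 29 + 335 + 302 + 83 + 160 = 1441
RR2 = 561 / 1441 = 0.3893

38.9%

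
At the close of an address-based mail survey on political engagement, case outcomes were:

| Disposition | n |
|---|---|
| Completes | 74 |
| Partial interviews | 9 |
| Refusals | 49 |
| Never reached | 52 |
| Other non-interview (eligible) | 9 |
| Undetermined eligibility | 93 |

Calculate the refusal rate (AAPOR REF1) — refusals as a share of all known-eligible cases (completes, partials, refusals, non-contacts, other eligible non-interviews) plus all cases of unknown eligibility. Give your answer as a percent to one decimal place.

Top = 49
Denom = 74 + 9 + 49 + 52 + 9 + 93 = 286
REF1 = 49 / 286 = 0.1713

17.1%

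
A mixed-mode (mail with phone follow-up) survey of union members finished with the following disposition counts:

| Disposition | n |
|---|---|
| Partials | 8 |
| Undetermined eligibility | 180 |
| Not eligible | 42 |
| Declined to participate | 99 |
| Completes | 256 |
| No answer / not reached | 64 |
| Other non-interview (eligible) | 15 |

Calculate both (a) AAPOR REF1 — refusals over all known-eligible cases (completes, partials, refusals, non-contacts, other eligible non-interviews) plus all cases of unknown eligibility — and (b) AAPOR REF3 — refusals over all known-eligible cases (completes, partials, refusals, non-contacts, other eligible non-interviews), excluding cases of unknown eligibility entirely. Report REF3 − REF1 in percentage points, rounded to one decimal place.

6.5

Num = 99
Denominator = 256 + 8 + 99 + 64 + 15 + 180 = 622
REF1 = 99 / 622 = 0.1592
Denominator = 256 + 8 + 99 + 64 + 15 = 442
REF3 = 99 / 442 = 0.2240
Difference = 22.40 − 15.92 = 6.48 percentage points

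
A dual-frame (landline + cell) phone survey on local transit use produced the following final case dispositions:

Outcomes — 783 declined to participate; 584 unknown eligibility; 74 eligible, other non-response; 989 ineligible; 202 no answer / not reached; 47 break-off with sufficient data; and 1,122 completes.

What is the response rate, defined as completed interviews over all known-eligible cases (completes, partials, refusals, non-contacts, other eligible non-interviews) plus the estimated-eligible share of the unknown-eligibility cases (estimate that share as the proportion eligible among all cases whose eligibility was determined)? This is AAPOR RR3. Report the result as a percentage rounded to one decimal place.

42.6%

Numerator: 1122
Known eligible: 1122 + 47 + 783 + 202 + 74 = 2228
e = 2228 / (2228 + 989) = 2228 / 3217 = 0.6926
Estimated eligible among unknowns: 0.6926 × 584 = 404.48
Denominator: 2228 + 404.48 = 2632.48
RR3 = 1122 / 2632.48 = 0.4262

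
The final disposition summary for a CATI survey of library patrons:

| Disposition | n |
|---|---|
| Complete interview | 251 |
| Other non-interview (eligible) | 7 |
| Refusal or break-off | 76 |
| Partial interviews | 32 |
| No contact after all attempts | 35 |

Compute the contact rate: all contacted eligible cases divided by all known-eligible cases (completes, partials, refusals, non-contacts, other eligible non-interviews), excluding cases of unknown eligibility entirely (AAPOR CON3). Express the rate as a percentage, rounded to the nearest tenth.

Top: 251 + 32 + 76 + 7 = 366
Denom: 251 + 32 + 76 + 35 + 7 = 401
CON3 = 366 / 401 = 0.9127

91.3%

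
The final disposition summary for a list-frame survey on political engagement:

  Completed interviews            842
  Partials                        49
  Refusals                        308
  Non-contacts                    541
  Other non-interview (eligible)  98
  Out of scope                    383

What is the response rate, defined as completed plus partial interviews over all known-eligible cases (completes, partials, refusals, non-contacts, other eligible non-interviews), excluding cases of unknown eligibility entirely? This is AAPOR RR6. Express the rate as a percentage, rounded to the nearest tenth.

48.5%

Top = 842 + 49 = 891
Denominator = 842 + 49 + 308 + 541 + 98 = 1838
RR6 = 891 / 1838 = 0.4848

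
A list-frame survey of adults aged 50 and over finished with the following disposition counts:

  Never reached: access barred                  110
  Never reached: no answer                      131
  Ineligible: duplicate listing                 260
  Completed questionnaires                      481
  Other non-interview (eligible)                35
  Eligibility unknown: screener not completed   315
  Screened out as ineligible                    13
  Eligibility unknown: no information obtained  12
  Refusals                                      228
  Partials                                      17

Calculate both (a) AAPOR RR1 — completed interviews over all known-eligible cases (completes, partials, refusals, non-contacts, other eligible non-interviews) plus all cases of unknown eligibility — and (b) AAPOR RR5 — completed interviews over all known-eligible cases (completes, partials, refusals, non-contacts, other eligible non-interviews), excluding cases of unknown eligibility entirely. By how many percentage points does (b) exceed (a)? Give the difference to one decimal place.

11.8

Never reached = 131 + 110 = 241
Unknown if eligible = 315 + 12 = 327
Out of scope = 13 + 260 = 273
Numerator: 481
Denominator: 481 + 17 + 228 + 241 + 35 + 327 = 1329
RR1 = 481 / 1329 = 0.3619
Denominator: 481 + 17 + 228 + 241 + 35 = 1002
RR5 = 481 / 1002 = 0.4800
Difference = 48.00 − 36.19 = 11.81 percentage points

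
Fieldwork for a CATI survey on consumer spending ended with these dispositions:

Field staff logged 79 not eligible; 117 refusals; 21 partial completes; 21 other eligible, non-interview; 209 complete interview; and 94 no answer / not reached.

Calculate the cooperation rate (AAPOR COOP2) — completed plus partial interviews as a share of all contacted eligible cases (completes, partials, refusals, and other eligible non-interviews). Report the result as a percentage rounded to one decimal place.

62.5%

Top = 209 + 21 = 230
Denominator = 209 + 21 + 117 + 21 = 368
COOP2 = 230 / 368 = 0.6250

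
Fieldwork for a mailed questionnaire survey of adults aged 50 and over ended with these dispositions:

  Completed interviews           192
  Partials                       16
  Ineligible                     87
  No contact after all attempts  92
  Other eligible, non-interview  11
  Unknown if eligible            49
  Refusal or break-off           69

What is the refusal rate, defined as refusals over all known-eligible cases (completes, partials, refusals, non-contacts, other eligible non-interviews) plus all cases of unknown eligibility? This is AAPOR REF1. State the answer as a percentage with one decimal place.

16.1%

Num: 69
Denom: 192 + 16 + 69 + 92 + 11 + 49 = 429
REF1 = 69 / 429 = 0.1608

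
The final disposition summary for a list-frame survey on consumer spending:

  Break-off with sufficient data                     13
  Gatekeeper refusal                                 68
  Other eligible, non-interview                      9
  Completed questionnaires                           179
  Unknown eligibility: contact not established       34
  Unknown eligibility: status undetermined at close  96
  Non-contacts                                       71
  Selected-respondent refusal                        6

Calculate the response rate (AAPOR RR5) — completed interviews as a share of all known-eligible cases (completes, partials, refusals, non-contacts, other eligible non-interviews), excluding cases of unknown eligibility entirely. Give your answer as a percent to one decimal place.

Refused = 68 + 6 = 74
Undetermined eligibility = 34 + 96 = 130
Top = 179
Base = 179 + 13 + 74 + 71 + 9 = 346
RR5 = 179 / 346 = 0.5173

51.7%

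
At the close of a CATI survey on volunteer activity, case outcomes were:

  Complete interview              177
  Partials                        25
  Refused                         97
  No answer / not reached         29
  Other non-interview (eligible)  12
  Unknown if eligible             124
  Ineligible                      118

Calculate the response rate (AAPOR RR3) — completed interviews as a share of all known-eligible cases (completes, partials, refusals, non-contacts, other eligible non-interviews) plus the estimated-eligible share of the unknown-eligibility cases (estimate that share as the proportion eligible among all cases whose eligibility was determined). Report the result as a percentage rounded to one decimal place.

41.0%

Num = 177
Eligible (known) = 177 + 25 + 97 + 29 + 12 = 340
e = 340 / (340 + 118) = 340 / 458 = 0.7424
e × U = 0.7424 × 124 = 92.06
Denom = 340 + 92.06 = 432.06
RR3 = 177 / 432.06 = 0.4097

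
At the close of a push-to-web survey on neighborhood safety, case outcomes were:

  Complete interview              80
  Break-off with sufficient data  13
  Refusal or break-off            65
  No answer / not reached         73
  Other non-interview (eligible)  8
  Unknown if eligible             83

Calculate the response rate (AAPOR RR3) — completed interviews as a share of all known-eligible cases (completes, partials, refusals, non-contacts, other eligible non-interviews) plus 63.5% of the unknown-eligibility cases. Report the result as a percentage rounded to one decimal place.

27.4%

Numerator: 80
Determined eligible: 80 + 13 + 65 + 73 + 8 = 239
e × U: 0.6350 × 83 = 52.70
Base: 239 + 52.70 = 291.70
RR3 = 80 / 291.70 = 0.2743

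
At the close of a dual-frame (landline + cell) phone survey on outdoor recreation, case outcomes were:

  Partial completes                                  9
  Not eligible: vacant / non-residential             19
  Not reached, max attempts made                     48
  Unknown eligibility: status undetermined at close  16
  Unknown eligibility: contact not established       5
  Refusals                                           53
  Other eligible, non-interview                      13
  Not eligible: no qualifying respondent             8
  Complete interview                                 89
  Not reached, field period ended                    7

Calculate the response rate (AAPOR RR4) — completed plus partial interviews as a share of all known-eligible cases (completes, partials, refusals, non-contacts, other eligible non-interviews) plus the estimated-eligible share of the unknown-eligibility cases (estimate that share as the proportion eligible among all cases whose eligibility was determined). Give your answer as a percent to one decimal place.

41.2%

Non-contacts = 7 + 48 = 55
Unknown if eligible = 5 + 16 = 21
Not eligible = 8 + 19 = 27
Numerator → 89 + 9 = 98
Known eligible → 89 + 9 + 53 + 55 + 13 = 219
e = 219 / (219 + 27) = 219 / 246 = 0.8902
Estimated eligible among unknowns → 0.8902 × 21 = 18.69
Denominator → 219 + 18.69 = 237.69
RR4 = 98 / 237.69 = 0.4123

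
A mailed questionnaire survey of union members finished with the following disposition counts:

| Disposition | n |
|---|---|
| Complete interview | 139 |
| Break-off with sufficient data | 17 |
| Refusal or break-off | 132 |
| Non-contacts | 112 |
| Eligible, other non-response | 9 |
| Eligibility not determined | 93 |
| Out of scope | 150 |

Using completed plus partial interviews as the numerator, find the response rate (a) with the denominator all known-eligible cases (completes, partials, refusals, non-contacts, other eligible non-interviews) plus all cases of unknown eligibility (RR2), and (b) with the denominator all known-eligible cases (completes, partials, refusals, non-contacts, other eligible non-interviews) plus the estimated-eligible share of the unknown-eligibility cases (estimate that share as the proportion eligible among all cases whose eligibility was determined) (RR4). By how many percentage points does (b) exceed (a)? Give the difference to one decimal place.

Top = 139 + 17 = 156
Denom = 139 + 17 + 132 + 112 + 9 + 93 = 502
RR2 = 156 / 502 = 0.3108
Determined eligible = 139 + 17 + 132 + 112 + 9 = 409
e = 409 / (409 + 150) = 409 / 559 = 0.7317
Eligible share of unknowns = 0.7317 × 93 = 68.05
Denom = 409 + 68.05 = 477.05
RR4 = 156 / 477.05 = 0.3270
Difference = 32.70 − 31.08 = 1.62 percentage points

1.6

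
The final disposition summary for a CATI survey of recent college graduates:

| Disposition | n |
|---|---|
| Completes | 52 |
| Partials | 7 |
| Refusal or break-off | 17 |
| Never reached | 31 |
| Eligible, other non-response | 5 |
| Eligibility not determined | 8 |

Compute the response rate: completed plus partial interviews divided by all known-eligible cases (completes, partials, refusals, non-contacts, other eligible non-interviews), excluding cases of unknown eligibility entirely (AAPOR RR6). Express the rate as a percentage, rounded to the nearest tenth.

Top → 52 + 7 = 59
Denominator → 52 + 7 + 17 + 31 + 5 = 112
RR6 = 59 / 112 = 0.5268

52.7%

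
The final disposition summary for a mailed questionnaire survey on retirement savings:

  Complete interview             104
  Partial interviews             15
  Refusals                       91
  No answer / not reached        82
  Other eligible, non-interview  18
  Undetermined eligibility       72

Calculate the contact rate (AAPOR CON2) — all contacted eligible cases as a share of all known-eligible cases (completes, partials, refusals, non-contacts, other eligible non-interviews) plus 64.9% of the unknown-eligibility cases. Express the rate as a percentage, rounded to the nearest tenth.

63.9%

Numerator = 104 + 15 + 91 + 18 = 228
Eligible (known) = 104 + 15 + 91 + 82 + 18 = 310
Eligible share of unknowns = 0.6490 × 72 = 46.73
Base = 310 + 46.73 = 356.73
CON2 = 228 / 356.73 = 0.6391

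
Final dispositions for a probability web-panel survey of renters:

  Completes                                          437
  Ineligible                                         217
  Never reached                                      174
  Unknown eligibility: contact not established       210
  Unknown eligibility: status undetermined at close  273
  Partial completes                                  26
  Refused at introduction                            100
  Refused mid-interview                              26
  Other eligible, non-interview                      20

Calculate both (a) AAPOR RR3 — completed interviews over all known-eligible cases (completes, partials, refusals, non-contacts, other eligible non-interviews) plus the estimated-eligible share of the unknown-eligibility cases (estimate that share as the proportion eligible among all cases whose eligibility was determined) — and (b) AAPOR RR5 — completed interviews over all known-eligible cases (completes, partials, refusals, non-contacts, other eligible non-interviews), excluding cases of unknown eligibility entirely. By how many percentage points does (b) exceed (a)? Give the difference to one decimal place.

Refused = 100 + 26 = 126
Undetermined eligibility = 210 + 273 = 483
Numerator: 437
Known eligible: 437 + 26 + 126 + 174 + 20 = 783
e = 783 / (783 + 217) = 783 / 1000 = 0.7830
e × U: 0.7830 × 483 = 378.19
Base: 783 + 378.19 = 1161.19
RR3 = 437 / 1161.19 = 0.3763
Base: 437 + 26 + 126 + 174 + 20 = 783
RR5 = 437 / 783 = 0.5581
Difference = 55.81 − 37.63 = 18.18 percentage points

18.2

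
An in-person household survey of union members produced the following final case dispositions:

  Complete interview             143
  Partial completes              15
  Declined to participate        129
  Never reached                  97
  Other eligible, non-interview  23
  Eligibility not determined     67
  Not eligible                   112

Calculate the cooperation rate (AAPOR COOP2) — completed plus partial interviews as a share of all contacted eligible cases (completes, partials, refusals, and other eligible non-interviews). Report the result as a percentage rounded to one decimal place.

Numerator → 143 + 15 = 158
Base → 143 + 15 + 129 + 23 = 310
COOP2 = 158 / 310 = 0.5097

51.0%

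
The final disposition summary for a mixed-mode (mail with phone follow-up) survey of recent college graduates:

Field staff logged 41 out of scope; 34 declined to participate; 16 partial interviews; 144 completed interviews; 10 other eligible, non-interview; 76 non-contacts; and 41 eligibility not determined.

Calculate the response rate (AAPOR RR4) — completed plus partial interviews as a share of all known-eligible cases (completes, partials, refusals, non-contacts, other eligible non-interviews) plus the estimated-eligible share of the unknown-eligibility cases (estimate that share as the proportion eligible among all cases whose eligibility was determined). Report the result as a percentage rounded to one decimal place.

Top: 144 + 16 = 160
Known eligible: 144 + 16 + 34 + 76 + 10 = 280
e = 280 / (280 + 41) = 280 / 321 = 0.8723
Estimated eligible among unknowns: 0.8723 × 41 = 35.76
Base: 280 + 35.76 = 315.76
RR4 = 160 / 315.76 = 0.5067

50.7%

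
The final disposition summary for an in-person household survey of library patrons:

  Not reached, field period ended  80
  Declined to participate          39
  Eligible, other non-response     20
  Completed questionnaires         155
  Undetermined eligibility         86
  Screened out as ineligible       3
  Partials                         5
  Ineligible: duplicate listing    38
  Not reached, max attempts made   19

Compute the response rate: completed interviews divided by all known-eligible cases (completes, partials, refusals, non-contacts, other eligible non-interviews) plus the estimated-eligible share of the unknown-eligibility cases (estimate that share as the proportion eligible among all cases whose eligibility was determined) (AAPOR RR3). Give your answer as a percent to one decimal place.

Non-contacts = 80 + 19 = 99
Ineligible = 3 + 38 = 41
Numerator → 155
Eligible (known) → 155 + 5 + 39 + 99 + 20 = 318
e = 318 / (318 + 41) = 318 / 359 = 0.8858
Estimated eligible among unknowns → 0.8858 × 86 = 76.18
Base → 318 + 76.18 = 394.18
RR3 = 155 / 394.18 = 0.3932

39.3%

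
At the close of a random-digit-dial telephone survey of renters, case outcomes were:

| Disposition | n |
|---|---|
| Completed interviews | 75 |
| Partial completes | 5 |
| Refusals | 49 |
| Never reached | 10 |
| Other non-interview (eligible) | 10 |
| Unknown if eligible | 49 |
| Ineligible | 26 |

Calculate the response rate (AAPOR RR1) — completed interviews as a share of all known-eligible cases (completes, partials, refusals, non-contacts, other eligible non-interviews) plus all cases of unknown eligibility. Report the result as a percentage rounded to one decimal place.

Numerator: 75
Denominator: 75 + 5 + 49 + 10 + 10 + 49 = 198
RR1 = 75 / 198 = 0.3788

37.9%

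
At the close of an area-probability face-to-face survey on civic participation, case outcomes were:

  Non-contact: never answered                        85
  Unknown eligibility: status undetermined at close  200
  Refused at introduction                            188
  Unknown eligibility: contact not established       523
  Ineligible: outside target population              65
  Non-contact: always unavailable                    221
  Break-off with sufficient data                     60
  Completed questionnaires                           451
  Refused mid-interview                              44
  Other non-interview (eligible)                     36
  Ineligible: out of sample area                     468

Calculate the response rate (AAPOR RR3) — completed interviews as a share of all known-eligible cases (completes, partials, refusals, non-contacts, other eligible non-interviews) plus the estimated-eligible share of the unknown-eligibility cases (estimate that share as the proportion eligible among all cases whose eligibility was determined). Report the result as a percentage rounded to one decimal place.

28.7%

Refusal or break-off = 188 + 44 = 232
No answer / not reached = 85 + 221 = 306
Eligibility not determined = 523 + 200 = 723
Out of scope = 65 + 468 = 533
Top = 451
Determined eligible = 451 + 60 + 232 + 306 + 36 = 1085
e = 1085 / (1085 + 533) = 1085 / 1618 = 0.6706
Estimated eligible among unknowns = 0.6706 × 723 = 484.84
Denom = 1085 + 484.84 = 1569.84
RR3 = 451 / 1569.84 = 0.2873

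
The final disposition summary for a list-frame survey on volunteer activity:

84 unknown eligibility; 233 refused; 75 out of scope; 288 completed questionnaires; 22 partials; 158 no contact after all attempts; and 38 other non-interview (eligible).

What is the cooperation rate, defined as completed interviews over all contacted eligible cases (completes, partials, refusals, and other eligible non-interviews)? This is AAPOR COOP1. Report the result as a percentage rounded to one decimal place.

Num = 288
Denominator = 288 + 22 + 233 + 38 = 581
COOP1 = 288 / 581 = 0.4957

49.6%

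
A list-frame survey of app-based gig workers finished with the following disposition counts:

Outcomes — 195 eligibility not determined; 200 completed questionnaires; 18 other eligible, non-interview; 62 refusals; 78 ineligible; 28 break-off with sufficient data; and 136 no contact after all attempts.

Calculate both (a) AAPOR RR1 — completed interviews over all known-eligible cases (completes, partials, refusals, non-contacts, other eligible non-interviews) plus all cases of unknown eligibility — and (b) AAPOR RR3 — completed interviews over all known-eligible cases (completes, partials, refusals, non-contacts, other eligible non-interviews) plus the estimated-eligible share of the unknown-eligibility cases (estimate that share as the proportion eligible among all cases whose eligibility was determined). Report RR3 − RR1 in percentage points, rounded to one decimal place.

1.5

Num: 200
Denominator: 200 + 28 + 62 + 136 + 18 + 195 = 639
RR1 = 200 / 639 = 0.3130
Determined eligible: 200 + 28 + 62 + 136 + 18 = 444
e = 444 / (444 + 78) = 444 / 522 = 0.8506
e × U: 0.8506 × 195 = 165.87
Denominator: 444 + 165.87 = 609.87
RR3 = 200 / 609.87 = 0.3279
Difference = 32.79 − 31.30 = 1.49 percentage points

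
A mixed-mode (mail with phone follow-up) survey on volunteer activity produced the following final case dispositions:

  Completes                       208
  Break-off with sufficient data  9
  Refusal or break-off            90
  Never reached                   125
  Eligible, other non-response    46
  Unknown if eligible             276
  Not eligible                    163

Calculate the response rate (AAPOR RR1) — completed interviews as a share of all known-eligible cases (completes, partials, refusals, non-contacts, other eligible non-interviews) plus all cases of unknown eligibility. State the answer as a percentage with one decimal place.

27.6%

Top → 208
Denominator → 208 + 9 + 90 + 125 + 46 + 276 = 754
RR1 = 208 / 754 = 0.2759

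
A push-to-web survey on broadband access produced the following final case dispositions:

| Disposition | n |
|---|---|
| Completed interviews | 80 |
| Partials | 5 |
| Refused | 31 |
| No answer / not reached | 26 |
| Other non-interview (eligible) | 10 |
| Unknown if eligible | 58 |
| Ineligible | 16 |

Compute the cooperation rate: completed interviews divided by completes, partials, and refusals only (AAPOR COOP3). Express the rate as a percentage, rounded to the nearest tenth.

69.0%

Num = 80
Denominator = 80 + 5 + 31 = 116
COOP3 = 80 / 116 = 0.6897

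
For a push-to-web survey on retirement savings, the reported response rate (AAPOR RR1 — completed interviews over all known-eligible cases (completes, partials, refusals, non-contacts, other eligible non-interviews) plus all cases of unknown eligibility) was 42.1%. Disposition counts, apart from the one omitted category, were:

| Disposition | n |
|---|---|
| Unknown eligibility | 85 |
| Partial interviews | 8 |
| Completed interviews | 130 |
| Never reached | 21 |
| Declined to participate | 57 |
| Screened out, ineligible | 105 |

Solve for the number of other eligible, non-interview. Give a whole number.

RR1 = 130 / D = 0.421
D = 130 / 0.421 = 308.8
Rest of base = 301
other eligible, non-interview = 308.8 − 301 ≈ 8

8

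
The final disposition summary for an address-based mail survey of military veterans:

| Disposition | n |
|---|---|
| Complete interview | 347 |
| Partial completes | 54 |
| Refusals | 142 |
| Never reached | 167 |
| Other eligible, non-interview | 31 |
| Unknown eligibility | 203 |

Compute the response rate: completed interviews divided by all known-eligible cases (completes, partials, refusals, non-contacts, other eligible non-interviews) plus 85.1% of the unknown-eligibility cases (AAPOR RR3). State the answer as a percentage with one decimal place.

38.0%

Num: 347
Known eligible: 347 + 54 + 142 + 167 + 31 = 741
Estimated eligible among unknowns: 0.8510 × 203 = 172.75
Denominator: 741 + 172.75 = 913.75
RR3 = 347 / 913.75 = 0.3798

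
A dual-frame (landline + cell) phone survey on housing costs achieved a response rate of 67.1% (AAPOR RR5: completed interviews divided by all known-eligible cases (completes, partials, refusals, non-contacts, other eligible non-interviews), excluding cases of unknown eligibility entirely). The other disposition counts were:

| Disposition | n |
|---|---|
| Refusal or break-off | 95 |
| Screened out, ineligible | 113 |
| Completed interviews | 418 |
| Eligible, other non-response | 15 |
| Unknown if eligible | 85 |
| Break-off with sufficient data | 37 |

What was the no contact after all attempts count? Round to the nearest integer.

RR5 = 418 / D = 0.671
D = 418 / 0.671 = 623.0
Other denominator terms total 565
no contact after all attempts = 623.0 − 565 ≈ 58

58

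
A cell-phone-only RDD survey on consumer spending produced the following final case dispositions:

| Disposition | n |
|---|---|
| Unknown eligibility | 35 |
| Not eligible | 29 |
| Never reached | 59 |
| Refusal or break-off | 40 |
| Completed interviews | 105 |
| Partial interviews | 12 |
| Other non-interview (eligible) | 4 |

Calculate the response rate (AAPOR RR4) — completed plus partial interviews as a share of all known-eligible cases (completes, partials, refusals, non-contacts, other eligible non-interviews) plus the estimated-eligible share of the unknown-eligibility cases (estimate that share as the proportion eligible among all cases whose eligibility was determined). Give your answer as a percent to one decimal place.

Numerator: 105 + 12 = 117
Eligible (known): 105 + 12 + 40 + 59 + 4 = 220
e = 220 / (220 + 29) = 220 / 249 = 0.8835
e × U: 0.8835 × 35 = 30.92
Denominator: 220 + 30.92 = 250.92
RR4 = 117 / 250.92 = 0.4663

46.6%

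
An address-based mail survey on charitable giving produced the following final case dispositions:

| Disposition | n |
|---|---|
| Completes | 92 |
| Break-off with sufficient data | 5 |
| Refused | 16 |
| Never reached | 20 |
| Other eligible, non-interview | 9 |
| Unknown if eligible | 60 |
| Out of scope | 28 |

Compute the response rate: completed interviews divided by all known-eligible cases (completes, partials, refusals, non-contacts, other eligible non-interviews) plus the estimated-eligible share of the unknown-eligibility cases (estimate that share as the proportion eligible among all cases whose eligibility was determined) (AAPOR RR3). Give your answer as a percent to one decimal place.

Top → 92
Eligible (known) → 92 + 5 + 16 + 20 + 9 = 142
e = 142 / (142 + 28) = 142 / 170 = 0.8353
Eligible share of unknowns → 0.8353 × 60 = 50.12
Denom → 142 + 50.12 = 192.12
RR3 = 92 / 192.12 = 0.4789

47.9%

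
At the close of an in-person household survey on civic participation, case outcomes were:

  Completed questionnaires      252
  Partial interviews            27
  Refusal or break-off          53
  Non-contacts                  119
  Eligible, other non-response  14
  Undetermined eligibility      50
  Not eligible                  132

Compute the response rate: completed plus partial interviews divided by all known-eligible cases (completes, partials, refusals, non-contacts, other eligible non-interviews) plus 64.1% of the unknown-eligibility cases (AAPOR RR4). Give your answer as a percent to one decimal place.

Num: 252 + 27 = 279
Determined eligible: 252 + 27 + 53 + 119 + 14 = 465
Estimated eligible among unknowns: 0.6410 × 50 = 32.05
Base: 465 + 32.05 = 497.05
RR4 = 279 / 497.05 = 0.5613

56.1%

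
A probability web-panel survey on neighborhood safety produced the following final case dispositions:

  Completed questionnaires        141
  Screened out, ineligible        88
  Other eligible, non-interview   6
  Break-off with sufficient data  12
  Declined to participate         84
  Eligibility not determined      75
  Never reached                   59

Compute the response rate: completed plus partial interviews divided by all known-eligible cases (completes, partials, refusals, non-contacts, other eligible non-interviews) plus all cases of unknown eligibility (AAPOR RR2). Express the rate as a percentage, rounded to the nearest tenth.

Num: 141 + 12 = 153
Base: 141 + 12 + 84 + 59 + 6 + 75 = 377
RR2 = 153 / 377 = 0.4058

40.6%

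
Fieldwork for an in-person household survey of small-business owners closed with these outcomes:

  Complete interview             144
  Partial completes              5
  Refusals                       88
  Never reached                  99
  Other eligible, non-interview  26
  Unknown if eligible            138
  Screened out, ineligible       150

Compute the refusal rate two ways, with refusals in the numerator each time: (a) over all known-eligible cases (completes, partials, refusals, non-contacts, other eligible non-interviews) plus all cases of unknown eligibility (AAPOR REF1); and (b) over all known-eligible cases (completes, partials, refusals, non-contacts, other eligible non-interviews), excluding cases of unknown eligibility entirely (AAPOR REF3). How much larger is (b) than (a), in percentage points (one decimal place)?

6.7

Numerator: 88
Denominator: 144 + 5 + 88 + 99 + 26 + 138 = 500
REF1 = 88 / 500 = 0.1760
Denominator: 144 + 5 + 88 + 99 + 26 = 362
REF3 = 88 / 362 = 0.2431
Difference = 24.31 − 17.60 = 6.71 percentage points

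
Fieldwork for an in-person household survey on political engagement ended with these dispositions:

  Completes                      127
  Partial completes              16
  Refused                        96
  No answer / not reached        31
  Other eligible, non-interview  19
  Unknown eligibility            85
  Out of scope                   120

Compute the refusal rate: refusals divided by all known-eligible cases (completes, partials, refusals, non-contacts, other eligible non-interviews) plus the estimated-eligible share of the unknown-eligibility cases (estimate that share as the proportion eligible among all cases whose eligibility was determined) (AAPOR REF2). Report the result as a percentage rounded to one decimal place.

Num: 96
Known eligible: 127 + 16 + 96 + 31 + 19 = 289
e = 289 / (289 + 120) = 289 / 409 = 0.7066
Estimated eligible among unknowns: 0.7066 × 85 = 60.06
Base: 289 + 60.06 = 349.06
REF2 = 96 / 349.06 = 0.2750

27.5%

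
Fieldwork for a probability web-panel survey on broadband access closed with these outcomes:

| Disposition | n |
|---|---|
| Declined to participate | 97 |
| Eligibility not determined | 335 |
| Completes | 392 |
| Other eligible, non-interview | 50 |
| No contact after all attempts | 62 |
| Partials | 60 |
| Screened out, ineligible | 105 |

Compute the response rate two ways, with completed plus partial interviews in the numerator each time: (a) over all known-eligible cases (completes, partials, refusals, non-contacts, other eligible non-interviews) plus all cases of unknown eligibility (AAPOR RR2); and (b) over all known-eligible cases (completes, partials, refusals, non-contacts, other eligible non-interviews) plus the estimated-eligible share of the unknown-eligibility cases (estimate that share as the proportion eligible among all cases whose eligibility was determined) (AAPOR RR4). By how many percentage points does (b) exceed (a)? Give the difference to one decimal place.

Top: 392 + 60 = 452
Base: 392 + 60 + 97 + 62 + 50 + 335 = 996
RR2 = 452 / 996 = 0.4538
Determined eligible: 392 + 60 + 97 + 62 + 50 = 661
e = 661 / (661 + 105) = 661 / 766 = 0.8629
Estimated eligible among unknowns: 0.8629 × 335 = 289.07
Base: 661 + 289.07 = 950.07
RR4 = 452 / 950.07 = 0.4758
Difference = 47.58 − 45.38 = 2.20 percentage points

2.2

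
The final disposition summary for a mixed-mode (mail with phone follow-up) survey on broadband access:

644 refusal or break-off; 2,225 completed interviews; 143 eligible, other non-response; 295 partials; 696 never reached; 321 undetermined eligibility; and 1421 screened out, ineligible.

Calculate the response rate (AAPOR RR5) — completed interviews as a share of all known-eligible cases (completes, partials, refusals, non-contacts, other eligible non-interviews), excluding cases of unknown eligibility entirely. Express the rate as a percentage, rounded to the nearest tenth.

55.6%

Numerator: 2225
Denominator: 2225 + 295 + 644 + 696 + 143 = 4003
RR5 = 2225 / 4003 = 0.5558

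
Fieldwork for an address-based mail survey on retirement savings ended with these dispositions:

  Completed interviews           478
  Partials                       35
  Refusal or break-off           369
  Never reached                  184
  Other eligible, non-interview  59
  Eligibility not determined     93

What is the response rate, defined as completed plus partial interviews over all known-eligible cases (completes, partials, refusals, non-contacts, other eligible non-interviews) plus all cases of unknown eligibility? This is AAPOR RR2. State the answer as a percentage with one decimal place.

42.1%

Num: 478 + 35 = 513
Denom: 478 + 35 + 369 + 184 + 59 + 93 = 1218
RR2 = 513 / 1218 = 0.4212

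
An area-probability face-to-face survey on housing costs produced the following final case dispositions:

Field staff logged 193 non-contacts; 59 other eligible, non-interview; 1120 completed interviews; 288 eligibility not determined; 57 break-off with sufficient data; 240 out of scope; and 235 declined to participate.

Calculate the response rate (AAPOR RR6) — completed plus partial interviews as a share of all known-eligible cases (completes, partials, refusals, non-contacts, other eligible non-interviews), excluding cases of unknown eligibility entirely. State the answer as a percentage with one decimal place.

Num = 1120 + 57 = 1177
Base = 1120 + 57 + 235 + 193 + 59 = 1664
RR6 = 1177 / 1664 = 0.7073

70.7%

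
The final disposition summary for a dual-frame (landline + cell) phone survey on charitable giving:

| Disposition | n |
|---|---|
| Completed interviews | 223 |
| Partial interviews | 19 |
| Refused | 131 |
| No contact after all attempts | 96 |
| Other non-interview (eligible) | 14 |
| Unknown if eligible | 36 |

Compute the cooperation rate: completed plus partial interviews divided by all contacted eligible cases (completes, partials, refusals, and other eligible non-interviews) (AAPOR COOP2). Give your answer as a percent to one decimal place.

Top = 223 + 19 = 242
Denom = 223 + 19 + 131 + 14 = 387
COOP2 = 242 / 387 = 0.6253

62.5%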